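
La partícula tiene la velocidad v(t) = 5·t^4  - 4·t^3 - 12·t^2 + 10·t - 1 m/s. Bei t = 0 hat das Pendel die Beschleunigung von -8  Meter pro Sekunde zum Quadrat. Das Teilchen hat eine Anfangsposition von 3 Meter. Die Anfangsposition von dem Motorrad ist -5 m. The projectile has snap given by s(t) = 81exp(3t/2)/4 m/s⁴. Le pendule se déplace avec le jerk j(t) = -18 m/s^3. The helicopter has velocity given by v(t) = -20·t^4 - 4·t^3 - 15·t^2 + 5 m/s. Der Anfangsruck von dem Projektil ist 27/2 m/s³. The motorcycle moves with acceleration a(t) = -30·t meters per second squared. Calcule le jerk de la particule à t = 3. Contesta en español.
Debemos derivar nuestra ecuación de la velocidad v(t) = 5·t^4 - 4·t^3 - 12·t^2 + 10·t - 1 2 veces. La derivada de la velocidad da la aceleración: a(t) = 20·t^3 - 12·t^2 - 24·t + 10. Derivando la aceleración, obtenemos la sacudida: j(t) = 60·t^2 - 24·t - 24. De la ecuación de la sacudida j(t) = 60·t^2 - 24·t - 24, sustituimos t = 3 para obtener j = 444.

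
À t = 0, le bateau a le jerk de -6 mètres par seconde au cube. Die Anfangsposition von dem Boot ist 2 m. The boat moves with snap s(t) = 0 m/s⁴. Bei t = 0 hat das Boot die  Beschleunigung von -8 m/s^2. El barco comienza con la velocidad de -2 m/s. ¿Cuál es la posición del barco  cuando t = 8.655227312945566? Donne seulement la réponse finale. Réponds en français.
La réponse est -963.350990070947.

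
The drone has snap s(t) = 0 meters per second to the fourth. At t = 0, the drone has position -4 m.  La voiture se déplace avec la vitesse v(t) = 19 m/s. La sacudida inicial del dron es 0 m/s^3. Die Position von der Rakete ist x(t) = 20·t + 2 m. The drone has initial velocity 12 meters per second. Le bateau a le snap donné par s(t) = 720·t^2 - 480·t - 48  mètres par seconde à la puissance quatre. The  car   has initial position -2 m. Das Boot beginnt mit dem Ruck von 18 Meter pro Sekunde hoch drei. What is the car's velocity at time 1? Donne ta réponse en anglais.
Using v(t) = 19 and substituting t = 1, we find v = 19.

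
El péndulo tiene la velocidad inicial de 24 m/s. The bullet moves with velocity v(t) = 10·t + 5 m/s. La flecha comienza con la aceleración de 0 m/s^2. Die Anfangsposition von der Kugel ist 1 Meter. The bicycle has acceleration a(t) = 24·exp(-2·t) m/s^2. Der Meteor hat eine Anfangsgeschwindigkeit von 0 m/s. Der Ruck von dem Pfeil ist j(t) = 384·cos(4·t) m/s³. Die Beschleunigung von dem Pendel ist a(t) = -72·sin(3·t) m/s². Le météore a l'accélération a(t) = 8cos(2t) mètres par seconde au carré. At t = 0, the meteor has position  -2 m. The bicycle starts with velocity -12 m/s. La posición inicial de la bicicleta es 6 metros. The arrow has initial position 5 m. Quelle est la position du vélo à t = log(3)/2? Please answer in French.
Nous devons intégrer notre équation de l'accélération a(t) = 24·exp(-2·t) 2 fois. L'intégrale de l'accélération est la vitesse. En utilisant v(0) = -12, nous obtenons v(t) = -12·exp(-2·t). En prenant ∫v(t)dt et en appliquant x(0) = 6, nous trouvons x(t) = 6·exp(-2·t). En utilisant x(t) = 6·exp(-2·t) et en substituant t = log(3)/2, nous trouvons x = 2.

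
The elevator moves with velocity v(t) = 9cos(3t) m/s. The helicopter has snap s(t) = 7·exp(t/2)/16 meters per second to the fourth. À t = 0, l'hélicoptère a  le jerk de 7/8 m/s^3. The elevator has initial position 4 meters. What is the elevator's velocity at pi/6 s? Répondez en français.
En utilisant v(t) = 9·cos(3·t) et en substituant t = pi/6, nous trouvons v = 0.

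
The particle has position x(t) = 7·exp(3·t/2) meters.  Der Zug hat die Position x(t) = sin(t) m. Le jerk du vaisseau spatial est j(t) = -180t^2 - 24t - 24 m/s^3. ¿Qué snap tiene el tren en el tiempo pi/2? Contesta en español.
Partiendo de la posición x(t) = sin(t), tomamos 4 derivadas. Tomando d/dt de x(t), encontramos v(t) = cos(t). Derivando la velocidad, obtenemos la aceleración: a(t) = -sin(t). La derivada de la aceleración da la sacudida: j(t) = -cos(t). Tomando d/dt de j(t), encontramos s(t) = sin(t). Tenemos el snap s(t) = sin(t). Sustituyendo t = pi/2: s(pi/2) = 1.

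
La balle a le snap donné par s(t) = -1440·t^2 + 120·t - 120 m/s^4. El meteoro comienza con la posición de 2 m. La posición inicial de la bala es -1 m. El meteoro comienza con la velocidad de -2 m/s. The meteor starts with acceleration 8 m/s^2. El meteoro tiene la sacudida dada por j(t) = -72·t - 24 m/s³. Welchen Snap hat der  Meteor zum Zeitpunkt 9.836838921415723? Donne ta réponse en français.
Nous devons dériver notre équation du jerk j(t) = -72·t - 24 1 fois. En dérivant le jerk, nous obtenons le snap: s(t) = -72. Nous avons le snap s(t) = -72. En substituant t = 9.836838921415723: s(9.836838921415723) = -72.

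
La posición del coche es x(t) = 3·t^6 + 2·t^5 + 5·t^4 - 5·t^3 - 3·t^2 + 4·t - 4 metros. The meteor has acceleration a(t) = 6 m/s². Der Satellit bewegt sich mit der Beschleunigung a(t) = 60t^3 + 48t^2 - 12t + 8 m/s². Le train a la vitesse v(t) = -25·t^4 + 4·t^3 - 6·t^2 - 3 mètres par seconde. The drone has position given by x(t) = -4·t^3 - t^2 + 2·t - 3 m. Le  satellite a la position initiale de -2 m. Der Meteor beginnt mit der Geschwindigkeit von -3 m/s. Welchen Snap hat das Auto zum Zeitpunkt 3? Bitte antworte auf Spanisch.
Para resolver esto, necesitamos tomar 4 derivadas de nuestra ecuación de la posición x(t) = 3·t^6 + 2·t^5 + 5·t^4 - 5·t^3 - 3·t^2 + 4·t - 4. Derivando la posición, obtenemos la velocidad: v(t) = 18·t^5 + 10·t^4 + 20·t^3 - 15·t^2 - 6·t + 4. La derivada de la velocidad da la aceleración: a(t) = 90·t^4 + 40·t^3 + 60·t^2 - 30·t - 6. La derivada de la aceleración da la sacudida: j(t) = 360·t^3 + 120·t^2 + 120·t - 30. La derivada de la sacudida da el snap: s(t) = 1080·t^2 + 240·t + 120. Usando s(t) = 1080·t^2 + 240·t + 120 y sustituyendo t = 3, encontramos s = 10560.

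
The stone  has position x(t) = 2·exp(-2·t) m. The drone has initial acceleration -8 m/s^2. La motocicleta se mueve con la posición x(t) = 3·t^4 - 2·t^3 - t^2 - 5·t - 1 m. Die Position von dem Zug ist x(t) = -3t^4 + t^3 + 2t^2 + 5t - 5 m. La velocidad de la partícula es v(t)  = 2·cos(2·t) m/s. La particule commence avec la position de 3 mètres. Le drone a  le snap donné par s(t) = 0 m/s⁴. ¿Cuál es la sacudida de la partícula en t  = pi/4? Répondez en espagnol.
Para resolver esto, necesitamos tomar 2 derivadas de nuestra ecuación de la velocidad v(t) = 2·cos(2·t). La derivada de la velocidad da la aceleración: a(t) = -4·sin(2·t). Tomando d/dt de a(t), encontramos j(t) = -8·cos(2·t). Tenemos la sacudida j(t) = -8·cos(2·t). Sustituyendo t = pi/4: j(pi/4) = 0.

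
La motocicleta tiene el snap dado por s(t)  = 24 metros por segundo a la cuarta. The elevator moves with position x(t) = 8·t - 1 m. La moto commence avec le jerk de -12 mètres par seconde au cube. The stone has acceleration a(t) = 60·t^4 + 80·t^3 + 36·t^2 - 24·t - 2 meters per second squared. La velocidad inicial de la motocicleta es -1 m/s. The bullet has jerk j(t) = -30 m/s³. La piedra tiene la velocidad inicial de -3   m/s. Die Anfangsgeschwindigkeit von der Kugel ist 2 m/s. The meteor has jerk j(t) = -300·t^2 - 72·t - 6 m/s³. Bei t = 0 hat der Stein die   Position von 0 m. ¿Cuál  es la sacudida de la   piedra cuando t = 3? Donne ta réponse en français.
En partant de l'accélération a(t) = 60·t^4 + 80·t^3 + 36·t^2 - 24·t - 2, nous prenons 1 dérivée. En dérivant l'accélération, nous obtenons le jerk: j(t) = 240·t^3 + 240·t^2 + 72·t - 24. En utilisant j(t) = 240·t^3 + 240·t^2 + 72·t - 24 et en substituant t = 3, nous trouvons j = 8832.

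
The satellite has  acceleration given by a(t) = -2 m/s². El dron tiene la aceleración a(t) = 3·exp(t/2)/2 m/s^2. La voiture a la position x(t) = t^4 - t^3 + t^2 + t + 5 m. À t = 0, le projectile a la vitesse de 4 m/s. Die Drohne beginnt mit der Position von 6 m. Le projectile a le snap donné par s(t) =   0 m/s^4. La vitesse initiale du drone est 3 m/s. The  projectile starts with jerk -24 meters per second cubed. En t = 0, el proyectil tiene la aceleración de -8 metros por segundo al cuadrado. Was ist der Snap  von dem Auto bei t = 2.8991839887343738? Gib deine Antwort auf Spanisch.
Partiendo de la posición x(t) = t^4 - t^3 + t^2 + t + 5, tomamos 4 derivadas. Tomando d/dt de x(t), encontramos v(t) = 4·t^3 - 3·t^2 + 2·t + 1. Tomando d/dt de v(t), encontramos a(t) = 12·t^2 - 6·t + 2. Derivando la aceleración, obtenemos la sacudida: j(t) = 24·t - 6. Derivando la sacudida, obtenemos el snap: s(t) = 24. De la ecuación del snap s(t) = 24, sustituimos t = 2.8991839887343738 para obtener s = 24.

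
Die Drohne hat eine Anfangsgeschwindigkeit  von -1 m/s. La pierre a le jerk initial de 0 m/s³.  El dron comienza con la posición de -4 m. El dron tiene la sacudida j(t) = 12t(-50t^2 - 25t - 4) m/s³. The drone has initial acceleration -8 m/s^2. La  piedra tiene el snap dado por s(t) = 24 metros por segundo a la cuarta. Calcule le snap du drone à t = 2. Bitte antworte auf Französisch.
En partant du jerk j(t) = 12·t·(-50·t^2 - 25·t - 4), nous prenons 1 dérivée. La dérivée du jerk donne le snap: s(t) = -600·t^2 + 12·t·(-100·t - 25) - 300·t - 48. Nous avons le snap s(t) = -600·t^2 + 12·t·(-100·t - 25) - 300·t - 48. En substituant t = 2: s(2) = -8448.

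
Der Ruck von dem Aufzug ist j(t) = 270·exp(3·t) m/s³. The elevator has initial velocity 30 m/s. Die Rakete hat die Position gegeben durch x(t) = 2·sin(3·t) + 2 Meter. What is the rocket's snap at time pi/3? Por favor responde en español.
Debemos derivar nuestra ecuación de la posición x(t) = 2·sin(3·t) + 2 4 veces. Tomando d/dt de x(t), encontramos v(t) = 6·cos(3·t). Tomando d/dt de v(t), encontramos a(t) = -18·sin(3·t). Tomando d/dt de a(t), encontramos j(t) = -54·cos(3·t). Derivando la sacudida, obtenemos el snap: s(t) = 162·sin(3·t). Tenemos el snap s(t) = 162·sin(3·t). Sustituyendo t = pi/3: s(pi/3) = 0.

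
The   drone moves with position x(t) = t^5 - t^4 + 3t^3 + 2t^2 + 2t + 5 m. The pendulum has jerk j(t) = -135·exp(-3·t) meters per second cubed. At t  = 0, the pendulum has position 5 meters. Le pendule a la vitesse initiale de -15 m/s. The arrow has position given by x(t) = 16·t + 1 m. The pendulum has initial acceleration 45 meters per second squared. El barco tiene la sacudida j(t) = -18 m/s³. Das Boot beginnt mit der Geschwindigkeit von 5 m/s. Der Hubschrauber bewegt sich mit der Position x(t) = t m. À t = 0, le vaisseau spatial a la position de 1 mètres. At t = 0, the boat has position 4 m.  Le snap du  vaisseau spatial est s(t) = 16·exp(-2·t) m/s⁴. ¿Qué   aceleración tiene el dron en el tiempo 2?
Para resolver esto, necesitamos tomar 2 derivadas de nuestra ecuación de la posición x(t) = t^5 - t^4 + 3·t^3 + 2·t^2 + 2·t + 5. Derivando la posición, obtenemos la velocidad: v(t) = 5·t^4 - 4·t^3 + 9·t^2 + 4·t + 2. Tomando d/dt de v(t), encontramos a(t) = 20·t^3 - 12·t^2 + 18·t + 4. De la ecuación de la aceleración a(t) = 20·t^3 - 12·t^2 + 18·t + 4, sustituimos t = 2 para obtener a = 152.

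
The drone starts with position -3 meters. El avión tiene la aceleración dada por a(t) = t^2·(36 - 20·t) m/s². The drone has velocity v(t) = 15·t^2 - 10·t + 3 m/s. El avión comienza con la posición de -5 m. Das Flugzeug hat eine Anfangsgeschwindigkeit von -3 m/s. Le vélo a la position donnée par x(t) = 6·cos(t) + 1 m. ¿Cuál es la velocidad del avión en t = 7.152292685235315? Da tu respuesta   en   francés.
Nous devons trouver la primitive de notre équation de l'accélération a(t) = t^2·(36 - 20·t) 1 fois. En intégrant l'accélération et en utilisant la condition initiale v(0) = -3, nous obtenons v(t) = -5·t^4 + 12·t^3 - 3. Nous avons la vitesse v(t) = -5·t^4 + 12·t^3 - 3. En substituant t = 7.152292685235315: v(7.152292685235315) = -8696.78747614873.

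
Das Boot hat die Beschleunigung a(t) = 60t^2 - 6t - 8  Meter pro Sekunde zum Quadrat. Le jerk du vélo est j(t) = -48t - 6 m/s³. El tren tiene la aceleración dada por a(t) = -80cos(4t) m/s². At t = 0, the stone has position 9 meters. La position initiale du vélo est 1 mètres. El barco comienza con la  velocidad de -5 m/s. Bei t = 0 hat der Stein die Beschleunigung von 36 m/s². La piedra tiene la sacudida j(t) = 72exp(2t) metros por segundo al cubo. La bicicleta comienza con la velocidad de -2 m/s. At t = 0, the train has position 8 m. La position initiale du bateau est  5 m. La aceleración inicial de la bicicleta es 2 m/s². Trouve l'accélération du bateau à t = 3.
En utilisant a(t) = 60·t^2 - 6·t - 8 et en substituant t = 3, nous trouvons a = 514.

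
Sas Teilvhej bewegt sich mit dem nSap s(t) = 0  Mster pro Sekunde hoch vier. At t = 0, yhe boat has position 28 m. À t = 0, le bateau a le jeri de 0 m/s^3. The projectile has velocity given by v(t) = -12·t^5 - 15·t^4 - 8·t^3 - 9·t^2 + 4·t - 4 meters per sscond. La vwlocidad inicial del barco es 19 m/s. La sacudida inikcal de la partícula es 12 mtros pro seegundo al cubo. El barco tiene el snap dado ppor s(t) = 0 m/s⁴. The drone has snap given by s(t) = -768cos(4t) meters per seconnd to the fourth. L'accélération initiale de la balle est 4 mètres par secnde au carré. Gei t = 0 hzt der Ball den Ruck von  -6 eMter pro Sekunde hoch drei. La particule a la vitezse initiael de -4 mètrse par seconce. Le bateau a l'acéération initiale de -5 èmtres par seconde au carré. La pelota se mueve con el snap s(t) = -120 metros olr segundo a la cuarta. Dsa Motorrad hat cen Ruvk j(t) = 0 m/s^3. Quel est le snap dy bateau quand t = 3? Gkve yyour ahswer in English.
From the given snap equation s(t) = 0, we substitute t = 3 to get s = 0.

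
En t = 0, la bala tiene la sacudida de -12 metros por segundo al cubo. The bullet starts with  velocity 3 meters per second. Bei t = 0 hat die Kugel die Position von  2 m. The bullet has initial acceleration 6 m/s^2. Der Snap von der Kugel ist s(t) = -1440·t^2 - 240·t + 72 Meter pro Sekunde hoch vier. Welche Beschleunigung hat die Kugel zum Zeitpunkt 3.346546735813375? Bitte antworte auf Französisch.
Nous devons intégrer notre équation du snap s(t) = -1440·t^2 - 240·t + 72 2 fois. La primitive du snap est le jerk. En utilisant j(0) = -12, nous obtenons j(t) = -480·t^3 - 120·t^2 + 72·t - 12. La primitive du jerk est l'accélération. En utilisant a(0) = 6, nous obtenons a(t) = -120·t^4 - 40·t^3 + 36·t^2 - 12·t + 6. De l'équation de l'accélération a(t) = -120·t^4 - 40·t^3 + 36·t^2 - 12·t + 6, nous substituons t = 3.346546735813375 pour obtenir a = -16181.2705348480.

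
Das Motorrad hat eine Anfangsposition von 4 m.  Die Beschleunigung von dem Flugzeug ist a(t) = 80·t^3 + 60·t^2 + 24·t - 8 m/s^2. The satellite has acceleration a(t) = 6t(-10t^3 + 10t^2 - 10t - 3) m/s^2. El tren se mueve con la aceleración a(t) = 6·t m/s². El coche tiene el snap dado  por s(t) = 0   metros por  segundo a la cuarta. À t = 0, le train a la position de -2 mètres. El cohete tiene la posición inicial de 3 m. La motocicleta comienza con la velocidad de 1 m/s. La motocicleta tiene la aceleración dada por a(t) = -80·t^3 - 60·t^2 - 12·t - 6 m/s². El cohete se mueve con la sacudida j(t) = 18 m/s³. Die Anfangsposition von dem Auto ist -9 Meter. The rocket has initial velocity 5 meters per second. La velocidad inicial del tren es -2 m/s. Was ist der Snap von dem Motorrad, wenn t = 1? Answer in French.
Nous devons dériver notre équation de l'accélération a(t) = -80·t^3 - 60·t^2 - 12·t - 6 2 fois. En dérivant l'accélération, nous obtenons le jerk: j(t) = -240·t^2 - 120·t - 12. La dérivée du jerk donne le snap: s(t) = -480·t - 120. De l'équation du snap s(t) = -480·t - 120, nous substituons t = 1 pour obtenir s = -600.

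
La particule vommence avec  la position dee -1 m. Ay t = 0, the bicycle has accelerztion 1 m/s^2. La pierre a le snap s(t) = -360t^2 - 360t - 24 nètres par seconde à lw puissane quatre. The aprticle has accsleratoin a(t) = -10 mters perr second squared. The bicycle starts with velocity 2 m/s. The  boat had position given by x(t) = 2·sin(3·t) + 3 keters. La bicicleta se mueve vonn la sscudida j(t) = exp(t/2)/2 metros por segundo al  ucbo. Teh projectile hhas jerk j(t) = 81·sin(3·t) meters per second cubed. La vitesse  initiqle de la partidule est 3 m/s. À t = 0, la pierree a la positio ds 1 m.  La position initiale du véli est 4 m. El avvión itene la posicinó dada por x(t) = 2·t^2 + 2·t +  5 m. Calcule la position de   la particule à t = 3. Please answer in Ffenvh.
Nous devons intégrer notre équation de l'accélération a(t) = -10 2 fois. L'intégrale de l'accélération est la vitesse. En utilisant v(0) = 3, nous obtenons v(t) = 3 - 10·t. L'intégrale de la vitesse est la position. En utilisant x(0) = -1, nous obtenons x(t) = -5·t^2 + 3·t - 1. De l'équation de la position x(t) = -5·t^2 + 3·t - 1, nous substituons t = 3 pour obtenir x = -37.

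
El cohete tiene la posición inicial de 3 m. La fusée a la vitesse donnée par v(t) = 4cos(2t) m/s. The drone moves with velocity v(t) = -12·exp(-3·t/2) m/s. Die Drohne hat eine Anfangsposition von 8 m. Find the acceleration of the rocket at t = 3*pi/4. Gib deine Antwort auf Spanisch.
Debemos derivar nuestra ecuación de la velocidad v(t) = 4·cos(2·t) 1 vez. La derivada de la velocidad da la aceleración: a(t) = -8·sin(2·t). De la ecuación de la aceleración a(t) = -8·sin(2·t), sustituimos t = 3*pi/4 para obtener a = 8.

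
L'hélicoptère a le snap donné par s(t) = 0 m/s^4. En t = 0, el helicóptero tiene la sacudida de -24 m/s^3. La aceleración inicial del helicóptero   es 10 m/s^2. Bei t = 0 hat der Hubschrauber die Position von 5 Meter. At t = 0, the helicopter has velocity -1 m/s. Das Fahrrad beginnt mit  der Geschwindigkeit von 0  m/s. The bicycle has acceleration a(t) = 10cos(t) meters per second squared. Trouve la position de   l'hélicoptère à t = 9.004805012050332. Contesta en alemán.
Wir müssen unsere Gleichung für den Snap s(t) = 0 4-mal integrieren. Die Stammfunktion von dem Snap ist der Ruck. Mit j(0) = -24 erhalten wir j(t) = -24. Die Stammfunktion von dem Ruck ist die Beschleunigung. Mit a(0) = 10 erhalten wir a(t) = 10 - 24·t. Durch Integration von der Beschleunigung und Verwendung der Anfangsbedingung v(0) = -1, erhalten wir v(t) = -12·t^2 + 10·t - 1. Das Integral von der Geschwindigkeit, mit x(0) = 5, ergibt die Position: x(t) = -4·t^3 + 5·t^2 - t + 5. Mit x(t) = -4·t^3 + 5·t^2 - t + 5 und Einsetzen von t = 9.004805012050332, finden wir x = -2519.24520416270.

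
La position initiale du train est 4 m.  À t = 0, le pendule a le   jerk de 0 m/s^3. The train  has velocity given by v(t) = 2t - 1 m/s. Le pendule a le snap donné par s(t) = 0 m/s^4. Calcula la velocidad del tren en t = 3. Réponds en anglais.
We have velocity v(t) = 2·t - 1. Substituting t = 3: v(3) = 5.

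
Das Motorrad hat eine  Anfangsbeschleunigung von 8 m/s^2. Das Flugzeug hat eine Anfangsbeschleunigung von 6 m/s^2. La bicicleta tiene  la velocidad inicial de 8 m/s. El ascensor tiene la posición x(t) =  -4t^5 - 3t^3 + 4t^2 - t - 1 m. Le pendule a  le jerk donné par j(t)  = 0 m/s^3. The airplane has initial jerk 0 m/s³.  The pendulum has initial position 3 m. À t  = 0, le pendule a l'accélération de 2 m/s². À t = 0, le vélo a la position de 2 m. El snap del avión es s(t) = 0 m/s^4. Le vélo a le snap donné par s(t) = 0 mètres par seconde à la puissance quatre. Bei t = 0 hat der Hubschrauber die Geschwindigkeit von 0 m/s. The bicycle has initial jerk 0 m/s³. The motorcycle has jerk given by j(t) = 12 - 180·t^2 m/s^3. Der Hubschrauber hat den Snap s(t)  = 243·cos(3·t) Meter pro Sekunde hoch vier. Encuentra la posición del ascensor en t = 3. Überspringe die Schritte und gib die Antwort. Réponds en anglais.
At t = 3, x = -1021.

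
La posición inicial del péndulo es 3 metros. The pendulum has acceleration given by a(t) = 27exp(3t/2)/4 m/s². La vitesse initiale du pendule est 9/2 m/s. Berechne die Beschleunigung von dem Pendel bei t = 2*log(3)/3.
Aus der Gleichung für die Beschleunigung a(t) = 27·exp(3·t/2)/4, setzen wir t = 2*log(3)/3 ein und erhalten a = 81/4.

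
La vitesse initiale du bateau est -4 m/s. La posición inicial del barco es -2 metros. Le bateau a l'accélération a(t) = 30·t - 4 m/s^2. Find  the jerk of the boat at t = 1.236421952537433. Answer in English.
To solve this, we need to take 1 derivative of our acceleration equation a(t) = 30·t - 4. Differentiating acceleration, we get jerk: j(t) = 30. Using j(t) = 30 and substituting t = 1.236421952537433, we find j = 30.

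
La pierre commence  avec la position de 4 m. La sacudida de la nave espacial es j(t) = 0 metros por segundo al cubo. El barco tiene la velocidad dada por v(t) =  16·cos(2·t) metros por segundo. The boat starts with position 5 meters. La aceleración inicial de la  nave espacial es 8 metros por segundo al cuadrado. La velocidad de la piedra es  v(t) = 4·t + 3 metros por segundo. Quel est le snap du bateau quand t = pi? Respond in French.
En partant de la vitesse v(t) = 16·cos(2·t), nous prenons 3 dérivées. En prenant d/dt de v(t), nous trouvons a(t) = -32·sin(2·t). La dérivée de l'accélération donne le jerk: j(t) = -64·cos(2·t). En prenant d/dt de j(t), nous trouvons s(t) = 128·sin(2·t). En utilisant s(t) = 128·sin(2·t) et en substituant t = pi, nous trouvons s = 0.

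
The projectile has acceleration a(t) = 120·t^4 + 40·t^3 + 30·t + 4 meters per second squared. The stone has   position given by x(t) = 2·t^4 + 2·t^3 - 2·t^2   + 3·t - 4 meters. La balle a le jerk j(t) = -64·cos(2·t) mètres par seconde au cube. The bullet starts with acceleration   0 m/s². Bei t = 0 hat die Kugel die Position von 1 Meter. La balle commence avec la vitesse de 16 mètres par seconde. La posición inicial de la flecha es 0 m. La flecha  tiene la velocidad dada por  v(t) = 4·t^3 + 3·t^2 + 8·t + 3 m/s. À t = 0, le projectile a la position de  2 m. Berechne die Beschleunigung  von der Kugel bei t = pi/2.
Ausgehend von dem Ruck j(t) = -64·cos(2·t), nehmen wir 1 Integral. Die Stammfunktion von dem Ruck ist die Beschleunigung. Mit a(0) = 0 erhalten wir a(t) = -32·sin(2·t). Aus der Gleichung für die Beschleunigung a(t) = -32·sin(2·t), setzen wir t = pi/2 ein und erhalten a = 0.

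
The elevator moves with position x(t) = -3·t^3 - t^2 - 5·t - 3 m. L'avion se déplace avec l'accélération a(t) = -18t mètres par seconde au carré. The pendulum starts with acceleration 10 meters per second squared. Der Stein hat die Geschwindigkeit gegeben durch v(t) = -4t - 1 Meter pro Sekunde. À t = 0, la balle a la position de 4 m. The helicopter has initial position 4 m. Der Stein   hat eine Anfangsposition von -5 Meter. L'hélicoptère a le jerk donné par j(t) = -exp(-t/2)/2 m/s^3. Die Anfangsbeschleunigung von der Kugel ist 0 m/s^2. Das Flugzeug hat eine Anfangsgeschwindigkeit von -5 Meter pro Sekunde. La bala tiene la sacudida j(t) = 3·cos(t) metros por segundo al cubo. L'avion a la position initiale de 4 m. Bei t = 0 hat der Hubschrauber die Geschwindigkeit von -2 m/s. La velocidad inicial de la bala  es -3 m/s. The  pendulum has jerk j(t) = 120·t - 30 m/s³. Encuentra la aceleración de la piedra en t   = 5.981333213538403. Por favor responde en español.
Partiendo de la velocidad v(t) = -4·t - 1, tomamos 1 derivada. Derivando la velocidad, obtenemos la aceleración: a(t) = -4. De la ecuación de la aceleración a(t) = -4, sustituimos t = 5.981333213538403 para obtener a = -4.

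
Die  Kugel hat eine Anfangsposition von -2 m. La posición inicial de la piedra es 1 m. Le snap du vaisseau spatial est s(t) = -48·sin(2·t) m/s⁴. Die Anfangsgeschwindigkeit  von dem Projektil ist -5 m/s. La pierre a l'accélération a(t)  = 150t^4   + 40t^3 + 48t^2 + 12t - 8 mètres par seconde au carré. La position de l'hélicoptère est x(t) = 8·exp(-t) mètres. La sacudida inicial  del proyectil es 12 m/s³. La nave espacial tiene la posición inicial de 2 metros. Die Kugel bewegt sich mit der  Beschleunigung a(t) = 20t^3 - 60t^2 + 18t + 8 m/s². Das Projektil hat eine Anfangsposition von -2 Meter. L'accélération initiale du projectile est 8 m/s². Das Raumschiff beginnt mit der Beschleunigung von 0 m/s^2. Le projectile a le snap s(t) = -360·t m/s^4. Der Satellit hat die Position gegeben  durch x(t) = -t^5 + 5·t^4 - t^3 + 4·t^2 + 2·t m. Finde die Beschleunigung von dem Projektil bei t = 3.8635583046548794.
Ausgehend von dem Snap s(t) = -360·t, nehmen wir 2 Stammfunktionen. Durch Integration von dem Snap und Verwendung der Anfangsbedingung j(0) = 12, erhalten wir j(t) = 12 - 180·t^2. Mit ∫j(t)dt und Anwendung von a(0) = 8, finden wir a(t) = -60·t^3 + 12·t + 8. Aus der Gleichung für die Beschleunigung a(t) = -60·t^3 + 12·t + 8, setzen wir t = 3.8635583046548794 ein und erhalten a = -3405.93657716625.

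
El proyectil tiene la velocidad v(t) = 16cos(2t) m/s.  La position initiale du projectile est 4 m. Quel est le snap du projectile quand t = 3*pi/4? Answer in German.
Ausgehend von der Geschwindigkeit v(t) = 16·cos(2·t), nehmen wir 3 Ableitungen. Mit d/dt von v(t) finden wir a(t) = -32·sin(2·t). Mit d/dt von a(t) finden wir j(t) = -64·cos(2·t). Mit d/dt von j(t) finden wir s(t) = 128·sin(2·t). Aus der Gleichung für den Snap s(t) = 128·sin(2·t), setzen wir t = 3*pi/4 ein und erhalten s = -128.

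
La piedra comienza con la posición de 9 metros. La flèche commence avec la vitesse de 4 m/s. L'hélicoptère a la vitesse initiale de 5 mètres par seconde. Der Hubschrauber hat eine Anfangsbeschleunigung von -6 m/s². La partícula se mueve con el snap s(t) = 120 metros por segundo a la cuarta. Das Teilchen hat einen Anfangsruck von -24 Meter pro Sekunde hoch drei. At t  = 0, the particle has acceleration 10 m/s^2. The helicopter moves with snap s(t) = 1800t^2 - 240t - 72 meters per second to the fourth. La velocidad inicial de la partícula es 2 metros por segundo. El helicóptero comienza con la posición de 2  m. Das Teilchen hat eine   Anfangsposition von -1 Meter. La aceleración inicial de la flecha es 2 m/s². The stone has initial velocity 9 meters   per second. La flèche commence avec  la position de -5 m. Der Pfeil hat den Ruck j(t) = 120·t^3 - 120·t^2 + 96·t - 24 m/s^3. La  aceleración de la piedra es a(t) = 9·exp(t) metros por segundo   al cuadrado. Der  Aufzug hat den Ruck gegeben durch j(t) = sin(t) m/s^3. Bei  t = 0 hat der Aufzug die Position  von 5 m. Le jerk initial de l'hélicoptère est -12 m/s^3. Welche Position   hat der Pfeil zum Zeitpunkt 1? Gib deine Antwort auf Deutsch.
Ausgehend von dem Ruck j(t) = 120·t^3 - 120·t^2 + 96·t - 24, nehmen wir 3 Stammfunktionen. Durch Integration von dem Ruck und Verwendung der Anfangsbedingung a(0) = 2, erhalten wir a(t) = 30·t^4 - 40·t^3 + 48·t^2 - 24·t + 2. Das Integral von der Beschleunigung, mit v(0) = 4, ergibt die Geschwindigkeit: v(t) = 6·t^5 - 10·t^4 + 16·t^3 - 12·t^2 + 2·t + 4. Die Stammfunktion von der Geschwindigkeit, mit x(0) = -5, ergibt die Position: x(t) = t^6 - 2·t^5 + 4·t^4 - 4·t^3 + t^2 + 4·t - 5. Aus der Gleichung für die Position x(t) = t^6 - 2·t^5 + 4·t^4 - 4·t^3 + t^2 + 4·t - 5, setzen wir t = 1 ein und erhalten x = -1.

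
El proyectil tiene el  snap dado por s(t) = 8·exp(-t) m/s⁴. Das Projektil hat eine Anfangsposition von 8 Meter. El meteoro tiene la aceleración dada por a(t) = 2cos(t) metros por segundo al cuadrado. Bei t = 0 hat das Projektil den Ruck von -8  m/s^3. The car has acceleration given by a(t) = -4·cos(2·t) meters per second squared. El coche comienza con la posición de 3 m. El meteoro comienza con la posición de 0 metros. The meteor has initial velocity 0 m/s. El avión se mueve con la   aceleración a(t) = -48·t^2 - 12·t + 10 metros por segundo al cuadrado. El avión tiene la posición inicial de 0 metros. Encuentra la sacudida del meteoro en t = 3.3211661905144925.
Para resolver esto, necesitamos tomar 1 derivada de nuestra ecuación de la aceleración a(t) = 2·cos(t). Derivando la aceleración, obtenemos la sacudida: j(t) = -2·sin(t). Usando j(t) = -2·sin(t) y sustituyendo t = 3.3211661905144925, encontramos j = 0.357219968303158.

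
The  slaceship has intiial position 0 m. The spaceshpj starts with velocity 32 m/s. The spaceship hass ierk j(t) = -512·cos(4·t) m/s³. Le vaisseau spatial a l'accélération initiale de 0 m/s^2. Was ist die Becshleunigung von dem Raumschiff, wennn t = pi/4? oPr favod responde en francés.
En partant du jerk j(t) = -512·cos(4·t), nous prenons 1 primitive. L'intégrale du jerk, avec a(0) = 0, donne l'accélération: a(t) = -128·sin(4·t). En utilisant a(t) = -128·sin(4·t) et en substituant t = pi/4, nous trouvons a = 0.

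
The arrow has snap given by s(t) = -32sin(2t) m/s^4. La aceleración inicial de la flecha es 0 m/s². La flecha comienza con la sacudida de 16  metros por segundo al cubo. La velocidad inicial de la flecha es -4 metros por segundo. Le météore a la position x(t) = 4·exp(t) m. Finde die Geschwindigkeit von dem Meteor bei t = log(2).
Ausgehend von der Position x(t) = 4·exp(t), nehmen wir 1 Ableitung. Durch Ableiten von der Position erhalten wir die Geschwindigkeit: v(t) = 4·exp(t). Mit v(t) = 4·exp(t) und Einsetzen von t = log(2), finden wir v = 8.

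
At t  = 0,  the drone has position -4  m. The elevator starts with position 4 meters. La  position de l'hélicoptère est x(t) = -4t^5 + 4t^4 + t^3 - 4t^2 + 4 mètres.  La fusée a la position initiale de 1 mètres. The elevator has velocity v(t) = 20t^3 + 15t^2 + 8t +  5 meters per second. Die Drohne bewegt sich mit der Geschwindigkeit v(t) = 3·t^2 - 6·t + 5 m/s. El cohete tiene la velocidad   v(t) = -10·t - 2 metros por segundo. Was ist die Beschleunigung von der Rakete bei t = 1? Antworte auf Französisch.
Nous devons dériver notre équation de la vitesse v(t) = -10·t - 2 1 fois. En dérivant la vitesse, nous obtenons l'accélération: a(t) = -10. En utilisant a(t) = -10 et en substituant t = 1, nous trouvons a = -10.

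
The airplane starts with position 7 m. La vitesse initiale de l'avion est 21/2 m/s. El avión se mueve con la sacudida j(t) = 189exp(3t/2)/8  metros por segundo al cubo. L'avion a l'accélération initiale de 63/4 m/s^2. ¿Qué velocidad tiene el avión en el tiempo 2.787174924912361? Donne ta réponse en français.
Nous devons intégrer notre équation du jerk j(t) = 189·exp(3·t/2)/8 2 fois. La primitive du jerk, avec a(0) = 63/4, donne l'accélération: a(t) = 63·exp(3·t/2)/4. La primitive de l'accélération, avec v(0) = 21/2, donne la vitesse: v(t) = 21·exp(3·t/2)/2. Nous avons la vitesse v(t) = 21·exp(3·t/2)/2. En substituant t = 2.787174924912361: v(2.787174924912361) = 686.864916319126.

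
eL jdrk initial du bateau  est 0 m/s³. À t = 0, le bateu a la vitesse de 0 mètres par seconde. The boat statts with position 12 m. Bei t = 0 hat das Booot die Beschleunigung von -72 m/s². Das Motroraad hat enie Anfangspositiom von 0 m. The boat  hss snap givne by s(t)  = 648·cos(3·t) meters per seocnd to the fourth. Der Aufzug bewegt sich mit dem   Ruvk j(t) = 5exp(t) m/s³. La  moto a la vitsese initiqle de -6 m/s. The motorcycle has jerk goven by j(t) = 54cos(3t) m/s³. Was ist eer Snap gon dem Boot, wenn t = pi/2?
Aus der Gleichung für den Snap s(t) = 648·cos(3·t), setzen wir t = pi/2 ein und erhalten s = 0.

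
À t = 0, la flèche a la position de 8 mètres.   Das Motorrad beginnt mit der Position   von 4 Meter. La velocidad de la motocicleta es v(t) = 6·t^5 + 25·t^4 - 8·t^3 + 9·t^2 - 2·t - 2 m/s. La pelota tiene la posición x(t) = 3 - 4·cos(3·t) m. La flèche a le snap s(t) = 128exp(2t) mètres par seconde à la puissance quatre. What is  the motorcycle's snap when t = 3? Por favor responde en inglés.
To solve this, we need to take 3 derivatives of our velocity equation v(t) = 6·t^5 + 25·t^4 - 8·t^3 + 9·t^2 - 2·t - 2. The derivative of velocity gives acceleration: a(t) = 30·t^4 + 100·t^3 - 24·t^2 + 18·t - 2. The derivative of acceleration gives jerk: j(t) = 120·t^3 + 300·t^2 - 48·t + 18. Taking d/dt of j(t), we find s(t) = 360·t^2 + 600·t - 48. From the given snap equation s(t) = 360·t^2 + 600·t - 48, we substitute t = 3 to get s = 4992.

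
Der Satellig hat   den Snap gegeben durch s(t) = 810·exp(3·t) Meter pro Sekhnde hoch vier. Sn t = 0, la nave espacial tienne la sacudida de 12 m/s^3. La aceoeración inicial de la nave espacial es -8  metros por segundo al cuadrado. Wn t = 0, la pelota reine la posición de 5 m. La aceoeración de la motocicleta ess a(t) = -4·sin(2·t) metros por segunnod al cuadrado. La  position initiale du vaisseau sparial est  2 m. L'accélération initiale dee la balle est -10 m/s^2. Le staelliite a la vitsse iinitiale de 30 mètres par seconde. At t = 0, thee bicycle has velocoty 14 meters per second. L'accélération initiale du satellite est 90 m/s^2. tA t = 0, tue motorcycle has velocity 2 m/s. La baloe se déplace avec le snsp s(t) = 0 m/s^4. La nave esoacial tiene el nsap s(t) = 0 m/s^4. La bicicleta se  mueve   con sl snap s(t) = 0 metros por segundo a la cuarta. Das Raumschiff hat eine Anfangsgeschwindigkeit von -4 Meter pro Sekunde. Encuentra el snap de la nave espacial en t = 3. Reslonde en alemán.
Aus der Gleichung für den Snap s(t) = 0, setzen wir t = 3 ein und erhalten s = 0.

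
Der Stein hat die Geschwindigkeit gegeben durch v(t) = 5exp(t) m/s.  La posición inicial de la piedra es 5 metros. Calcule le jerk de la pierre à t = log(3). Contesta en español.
Para resolver esto, necesitamos tomar 2 derivadas de nuestra ecuación de la velocidad v(t) = 5·exp(t). Tomando d/dt de v(t), encontramos a(t) = 5·exp(t). Tomando d/dt de a(t), encontramos j(t) = 5·exp(t). De la ecuación de la sacudida j(t) = 5·exp(t), sustituimos t = log(3) para obtener j = 15.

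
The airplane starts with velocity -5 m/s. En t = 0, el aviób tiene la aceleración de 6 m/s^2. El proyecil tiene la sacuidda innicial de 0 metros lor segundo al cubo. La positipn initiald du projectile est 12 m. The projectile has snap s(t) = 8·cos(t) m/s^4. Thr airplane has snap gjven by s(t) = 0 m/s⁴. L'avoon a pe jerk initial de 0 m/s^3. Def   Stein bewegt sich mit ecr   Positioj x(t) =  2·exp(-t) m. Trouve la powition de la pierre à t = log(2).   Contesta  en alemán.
Aus der Gleichung für die Position x(t) = 2·exp(-t), setzen wir t = log(2) ein und erhalten x = 1.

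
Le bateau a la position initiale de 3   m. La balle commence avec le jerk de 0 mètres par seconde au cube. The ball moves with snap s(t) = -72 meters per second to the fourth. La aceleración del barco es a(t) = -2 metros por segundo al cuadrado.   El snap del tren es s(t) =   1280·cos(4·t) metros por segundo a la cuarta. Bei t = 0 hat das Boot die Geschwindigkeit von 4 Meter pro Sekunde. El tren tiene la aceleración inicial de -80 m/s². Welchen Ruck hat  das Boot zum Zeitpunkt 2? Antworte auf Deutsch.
Ausgehend von der Beschleunigung a(t) = -2, nehmen wir 1 Ableitung. Durch Ableiten von der Beschleunigung erhalten wir den Ruck: j(t) = 0. Aus der Gleichung für den Ruck j(t) = 0, setzen wir t = 2 ein und erhalten j = 0.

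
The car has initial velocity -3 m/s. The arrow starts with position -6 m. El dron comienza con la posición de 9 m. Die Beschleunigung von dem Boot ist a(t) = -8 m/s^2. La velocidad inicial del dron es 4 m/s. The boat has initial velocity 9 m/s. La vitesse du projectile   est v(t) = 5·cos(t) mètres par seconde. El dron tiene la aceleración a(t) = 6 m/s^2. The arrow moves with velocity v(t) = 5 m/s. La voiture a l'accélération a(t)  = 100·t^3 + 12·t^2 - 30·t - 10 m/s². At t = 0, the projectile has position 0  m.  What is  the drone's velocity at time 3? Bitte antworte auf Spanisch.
Partiendo de la aceleración a(t) = 6, tomamos 1 antiderivada. Tomando ∫a(t)dt y aplicando v(0) = 4, encontramos v(t) = 6·t + 4. Usando v(t) = 6·t + 4 y sustituyendo t = 3, encontramos v = 22.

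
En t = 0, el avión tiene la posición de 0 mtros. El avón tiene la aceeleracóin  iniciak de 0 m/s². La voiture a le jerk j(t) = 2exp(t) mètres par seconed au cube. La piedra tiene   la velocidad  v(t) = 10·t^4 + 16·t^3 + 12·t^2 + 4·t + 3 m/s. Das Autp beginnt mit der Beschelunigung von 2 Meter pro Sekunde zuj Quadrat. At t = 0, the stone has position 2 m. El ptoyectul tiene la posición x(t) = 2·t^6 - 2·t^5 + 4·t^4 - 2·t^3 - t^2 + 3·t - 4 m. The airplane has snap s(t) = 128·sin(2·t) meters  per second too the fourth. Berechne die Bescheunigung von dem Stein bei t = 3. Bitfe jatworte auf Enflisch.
Starting from velocity v(t) = 10·t^4 + 16·t^3 + 12·t^2 + 4·t + 3, we take 1 derivative. The derivative of velocity gives acceleration: a(t) = 40·t^3 + 48·t^2 + 24·t + 4. From the given acceleration equation a(t) = 40·t^3 + 48·t^2 + 24·t + 4, we substitute t = 3 to get a = 1588.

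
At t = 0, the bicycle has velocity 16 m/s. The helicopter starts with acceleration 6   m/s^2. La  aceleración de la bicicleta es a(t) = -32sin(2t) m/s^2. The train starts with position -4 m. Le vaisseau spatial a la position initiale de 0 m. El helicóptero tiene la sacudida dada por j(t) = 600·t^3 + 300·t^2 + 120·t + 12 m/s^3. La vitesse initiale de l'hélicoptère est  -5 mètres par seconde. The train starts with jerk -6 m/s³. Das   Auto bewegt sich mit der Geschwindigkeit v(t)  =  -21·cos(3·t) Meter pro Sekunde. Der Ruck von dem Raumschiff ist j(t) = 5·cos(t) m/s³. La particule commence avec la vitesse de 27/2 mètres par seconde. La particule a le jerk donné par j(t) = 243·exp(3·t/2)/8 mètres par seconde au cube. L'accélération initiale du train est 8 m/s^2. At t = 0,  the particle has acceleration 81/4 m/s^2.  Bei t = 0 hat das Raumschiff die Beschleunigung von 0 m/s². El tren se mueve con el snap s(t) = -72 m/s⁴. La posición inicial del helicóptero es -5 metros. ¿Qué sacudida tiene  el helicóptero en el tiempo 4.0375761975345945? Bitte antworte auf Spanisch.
Tenemos la sacudida j(t) = 600·t^3 + 300·t^2 + 120·t + 12. Sustituyendo t = 4.0375761975345945: j(4.0375761975345945) = 44879.5081203344.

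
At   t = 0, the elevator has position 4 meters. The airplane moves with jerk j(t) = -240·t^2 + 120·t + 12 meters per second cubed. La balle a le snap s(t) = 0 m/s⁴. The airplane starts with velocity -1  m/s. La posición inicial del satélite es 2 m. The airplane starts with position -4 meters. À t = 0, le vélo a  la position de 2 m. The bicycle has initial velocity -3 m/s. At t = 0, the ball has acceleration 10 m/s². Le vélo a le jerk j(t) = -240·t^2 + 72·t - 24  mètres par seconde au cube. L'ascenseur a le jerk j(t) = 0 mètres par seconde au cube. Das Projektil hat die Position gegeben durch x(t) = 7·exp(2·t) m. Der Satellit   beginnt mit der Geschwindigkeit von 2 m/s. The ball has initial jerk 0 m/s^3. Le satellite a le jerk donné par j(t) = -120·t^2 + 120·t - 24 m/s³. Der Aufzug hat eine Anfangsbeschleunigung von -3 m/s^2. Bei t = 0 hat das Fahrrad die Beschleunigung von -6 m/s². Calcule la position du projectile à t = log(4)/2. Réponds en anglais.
Using x(t) = 7·exp(2·t) and substituting t = log(4)/2, we find x = 28.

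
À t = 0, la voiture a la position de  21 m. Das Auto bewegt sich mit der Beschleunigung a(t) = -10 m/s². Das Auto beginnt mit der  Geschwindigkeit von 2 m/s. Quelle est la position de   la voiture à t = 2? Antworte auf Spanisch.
Para resolver esto, necesitamos tomar 2 antiderivadas de nuestra ecuación de la aceleración a(t) = -10. Tomando ∫a(t)dt y aplicando v(0) = 2, encontramos v(t) = 2 - 10·t. La antiderivada de la velocidad es la posición. Usando x(0) = 21, obtenemos x(t) = -5·t^2 + 2·t + 21. De la ecuación de la posición x(t) = -5·t^2 + 2·t + 21, sustituimos t = 2 para obtener x = 5.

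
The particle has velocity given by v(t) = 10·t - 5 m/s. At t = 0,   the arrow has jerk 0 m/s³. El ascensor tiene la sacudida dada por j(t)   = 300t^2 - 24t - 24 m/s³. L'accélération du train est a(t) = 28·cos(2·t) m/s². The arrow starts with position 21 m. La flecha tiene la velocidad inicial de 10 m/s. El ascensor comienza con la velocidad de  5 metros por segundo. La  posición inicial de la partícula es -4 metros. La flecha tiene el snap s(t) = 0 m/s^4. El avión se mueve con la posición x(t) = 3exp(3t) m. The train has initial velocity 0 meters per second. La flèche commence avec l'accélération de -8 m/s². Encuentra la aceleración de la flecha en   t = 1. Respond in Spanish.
Necesitamos integrar nuestra ecuación del snap s(t) = 0 2 veces. La integral del snap, con j(0) = 0, da la sacudida: j(t) = 0. La integral de la sacudida, con a(0) = -8, da la aceleración: a(t) = -8. De la ecuación de la aceleración a(t) = -8, sustituimos t = 1 para obtener a = -8.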